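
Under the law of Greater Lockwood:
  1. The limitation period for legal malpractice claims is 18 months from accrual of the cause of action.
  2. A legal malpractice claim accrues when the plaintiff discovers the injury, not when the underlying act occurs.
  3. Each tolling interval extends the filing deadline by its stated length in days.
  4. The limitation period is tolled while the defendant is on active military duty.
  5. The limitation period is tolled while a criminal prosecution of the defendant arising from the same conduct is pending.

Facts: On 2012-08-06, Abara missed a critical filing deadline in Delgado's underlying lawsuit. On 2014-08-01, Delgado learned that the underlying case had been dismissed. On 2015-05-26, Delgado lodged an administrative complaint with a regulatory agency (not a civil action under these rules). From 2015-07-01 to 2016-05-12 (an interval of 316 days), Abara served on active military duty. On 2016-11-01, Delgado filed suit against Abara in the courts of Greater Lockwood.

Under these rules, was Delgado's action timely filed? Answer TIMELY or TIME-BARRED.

TIMELY

Under the discovery rule, the claim accrued on 2014-08-01, when Delgado discovered the injury — not on the 2012-08-06 date of the underlying act.
18 months from 2014-08-01 is 2016-02-01.
The defendant's active military service from 2015-07-01 to 2016-05-12 tolled the period for 316 days, extending the deadline to 2016-12-13.
The other events in the timeline have no effect on the limitation period under the stated rules.
The 2016-11-01 filing precedes the 2016-12-13 deadline; the claim is timely.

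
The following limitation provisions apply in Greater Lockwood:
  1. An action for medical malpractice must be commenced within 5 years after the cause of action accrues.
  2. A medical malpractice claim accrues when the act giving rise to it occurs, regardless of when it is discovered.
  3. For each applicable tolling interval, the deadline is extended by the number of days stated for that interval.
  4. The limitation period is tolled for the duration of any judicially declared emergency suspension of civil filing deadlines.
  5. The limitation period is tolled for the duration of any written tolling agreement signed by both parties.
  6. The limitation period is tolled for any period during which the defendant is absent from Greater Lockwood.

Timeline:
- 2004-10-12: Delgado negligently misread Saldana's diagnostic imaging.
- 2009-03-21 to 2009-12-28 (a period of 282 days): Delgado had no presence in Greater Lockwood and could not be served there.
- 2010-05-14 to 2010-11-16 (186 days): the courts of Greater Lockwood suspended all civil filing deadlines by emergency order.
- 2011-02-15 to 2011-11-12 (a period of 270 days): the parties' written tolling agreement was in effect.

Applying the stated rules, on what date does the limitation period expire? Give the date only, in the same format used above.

The cause of action accrued on 2004-10-12, the date of the act.
Adding the 5 years base period to 2004-10-12 gives a deadline of 2009-10-12, before any tolling.
The defendant's absence from the jurisdiction from 2009-03-21 to 2009-12-28 tolled the period for 282 days, extending the deadline to 2010-07-21.
The period was tolled for 186 days by the emergency suspension of filing deadlines (2010-05-14 to 2010-11-16), pushing the deadline to 2011-01-23.
By the time the written tolling agreement began on 2011-02-15, the limitation period had already expired on 2011-01-23; that interval cannot revive it.

2011-01-23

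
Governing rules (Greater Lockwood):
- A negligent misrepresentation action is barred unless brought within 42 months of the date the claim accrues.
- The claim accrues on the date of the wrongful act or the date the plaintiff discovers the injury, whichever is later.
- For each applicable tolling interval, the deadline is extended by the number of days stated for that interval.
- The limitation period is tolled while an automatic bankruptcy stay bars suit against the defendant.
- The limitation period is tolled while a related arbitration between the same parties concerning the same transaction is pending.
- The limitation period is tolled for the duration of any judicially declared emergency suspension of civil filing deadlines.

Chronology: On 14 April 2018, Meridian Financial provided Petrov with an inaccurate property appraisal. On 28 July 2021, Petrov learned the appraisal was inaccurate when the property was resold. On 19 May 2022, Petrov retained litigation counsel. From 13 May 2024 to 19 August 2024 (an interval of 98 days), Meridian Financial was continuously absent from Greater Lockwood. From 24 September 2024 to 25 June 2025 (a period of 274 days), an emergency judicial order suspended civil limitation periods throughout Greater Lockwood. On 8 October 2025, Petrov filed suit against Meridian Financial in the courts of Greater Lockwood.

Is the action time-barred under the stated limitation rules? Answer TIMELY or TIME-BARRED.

The claim accrued on 28 July 2021 — the later of the 14 April 2018 act and the 28 July 2021 discovery.
Adding the 42 months base period to 28 July 2021 gives a deadline of 28 January 2025, before any tolling.
Because the emergency suspension of filing deadlines ran from 24 September 2024 to 25 June 2025, the deadline is extended by 274 days to 29 October 2025.
No stated provision tolls the period for the defendant's absence, so the interval from 13 May 2024 to 19 August 2024 has no effect on the deadline.
Nothing else in the chronology tolls or restarts the period.
Petrov filed on 8 October 2025, before the 29 October 2025 deadline, so the action is timely.

TIMELY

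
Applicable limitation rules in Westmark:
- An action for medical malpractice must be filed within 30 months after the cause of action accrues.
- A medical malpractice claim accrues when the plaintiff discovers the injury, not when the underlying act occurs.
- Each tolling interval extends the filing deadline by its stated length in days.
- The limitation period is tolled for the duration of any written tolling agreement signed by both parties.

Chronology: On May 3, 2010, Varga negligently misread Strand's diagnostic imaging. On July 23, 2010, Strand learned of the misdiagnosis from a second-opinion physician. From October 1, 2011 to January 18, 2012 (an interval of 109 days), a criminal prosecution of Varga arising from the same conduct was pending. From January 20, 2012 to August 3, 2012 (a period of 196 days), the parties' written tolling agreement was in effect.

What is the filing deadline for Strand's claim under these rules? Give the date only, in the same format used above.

August 7, 2013

Accrual is tied to discovery, so the period began on July 23, 2010 rather than on May 3, 2010 when the act occurred.
Adding the 30 months base period to July 23, 2010 gives a deadline of January 23, 2013, before any tolling.
The written tolling agreement from January 20, 2012 to August 3, 2012 tolled the period for 196 days, extending the deadline to August 7, 2013.
The pending criminal prosecution from October 1, 2011 to January 18, 2012 does not toll the period, because no stated rule makes a criminal prosecution a tolling event.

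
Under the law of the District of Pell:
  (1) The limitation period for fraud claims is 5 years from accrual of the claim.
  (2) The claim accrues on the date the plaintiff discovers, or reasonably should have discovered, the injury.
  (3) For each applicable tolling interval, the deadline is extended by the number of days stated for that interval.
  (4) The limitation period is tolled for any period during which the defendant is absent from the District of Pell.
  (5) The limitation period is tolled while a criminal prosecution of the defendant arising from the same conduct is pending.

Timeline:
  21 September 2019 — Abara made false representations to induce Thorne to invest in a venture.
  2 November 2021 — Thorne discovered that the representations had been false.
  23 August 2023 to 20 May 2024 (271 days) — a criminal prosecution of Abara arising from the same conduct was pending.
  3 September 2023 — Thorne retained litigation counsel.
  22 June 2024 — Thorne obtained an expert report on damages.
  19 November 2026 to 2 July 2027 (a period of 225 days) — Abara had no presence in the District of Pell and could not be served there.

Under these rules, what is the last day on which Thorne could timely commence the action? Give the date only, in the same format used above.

12 March 2028

Accrual is tied to discovery, so the period began on 2 November 2021 rather than on 21 September 2019 when the act occurred.
The untolled deadline — 5 years after 2 November 2021 — is 2 November 2026.
The pending criminal prosecution from 23 August 2023 to 20 May 2024 tolled the period for 271 days, extending the deadline to 31 July 2027.
The defendant's absence from the jurisdiction from 19 November 2026 to 2 July 2027 tolled the period for 225 days, extending the deadline to 12 March 2028.
None of the other events listed affects the running of the period under the stated rules.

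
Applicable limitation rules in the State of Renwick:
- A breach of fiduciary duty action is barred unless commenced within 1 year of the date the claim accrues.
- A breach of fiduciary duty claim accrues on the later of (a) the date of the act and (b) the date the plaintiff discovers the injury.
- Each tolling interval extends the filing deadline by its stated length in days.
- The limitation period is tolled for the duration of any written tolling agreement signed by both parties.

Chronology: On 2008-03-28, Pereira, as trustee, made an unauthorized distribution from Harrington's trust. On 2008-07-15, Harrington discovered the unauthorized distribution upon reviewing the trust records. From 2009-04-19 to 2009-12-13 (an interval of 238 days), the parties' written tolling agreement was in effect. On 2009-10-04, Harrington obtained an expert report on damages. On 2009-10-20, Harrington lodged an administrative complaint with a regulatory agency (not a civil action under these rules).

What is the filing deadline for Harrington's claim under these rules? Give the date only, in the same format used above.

Taking the later of the act (2008-03-28) and discovery (2008-07-15), the claim accrued on 2008-07-15.
Adding the 1 year base period to 2008-07-15 gives a deadline of 2009-07-15, before any tolling.
The period was tolled for 238 days by the written tolling agreement (2009-04-19 to 2009-12-13), pushing the deadline to 2010-03-10.
Nothing else in the chronology tolls or restarts the period.

2010-03-10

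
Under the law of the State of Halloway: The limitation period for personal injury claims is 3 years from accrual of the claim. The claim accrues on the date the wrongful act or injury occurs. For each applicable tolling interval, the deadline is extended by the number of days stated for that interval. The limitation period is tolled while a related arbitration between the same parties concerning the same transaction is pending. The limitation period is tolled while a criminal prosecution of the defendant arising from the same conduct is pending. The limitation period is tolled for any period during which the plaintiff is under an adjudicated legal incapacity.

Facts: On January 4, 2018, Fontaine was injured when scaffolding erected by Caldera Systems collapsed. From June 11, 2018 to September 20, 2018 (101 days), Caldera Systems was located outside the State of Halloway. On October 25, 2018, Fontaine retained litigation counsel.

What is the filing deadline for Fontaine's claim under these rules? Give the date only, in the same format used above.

The limitation period began to run on January 4, 2018.
3 years from January 4, 2018 is January 4, 2021.
The defendant's absence from the jurisdiction from June 11, 2018 to September 20, 2018 does not toll the period, because no stated rule makes the defendant's absence a tolling event.
The other events in the timeline have no effect on the limitation period under the stated rules.

January 4, 2021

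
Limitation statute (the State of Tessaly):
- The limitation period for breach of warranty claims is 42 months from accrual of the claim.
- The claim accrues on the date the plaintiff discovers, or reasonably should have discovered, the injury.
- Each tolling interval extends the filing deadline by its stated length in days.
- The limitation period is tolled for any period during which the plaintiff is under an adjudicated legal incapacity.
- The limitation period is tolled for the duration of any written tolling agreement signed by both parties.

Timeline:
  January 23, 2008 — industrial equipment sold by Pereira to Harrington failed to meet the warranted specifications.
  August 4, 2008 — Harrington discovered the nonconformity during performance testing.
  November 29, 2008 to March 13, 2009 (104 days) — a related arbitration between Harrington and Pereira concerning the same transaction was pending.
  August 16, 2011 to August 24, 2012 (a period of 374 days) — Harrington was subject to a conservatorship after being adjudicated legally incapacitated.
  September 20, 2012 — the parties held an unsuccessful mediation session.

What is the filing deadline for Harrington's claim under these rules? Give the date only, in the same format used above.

February 12, 2013

The claim did not accrue until Harrington discovered the injury on August 4, 2008; the January 23, 2008 act date does not start the clock under the stated rule.
Adding the 42 months base period to August 4, 2008 gives a deadline of February 4, 2012, before any tolling.
Because the plaintiff's legal incapacity ran from August 16, 2011 to August 24, 2012, the deadline is extended by 374 days to February 12, 2013.
The pending related arbitration from November 29, 2008 to March 13, 2009 does not toll the period, because no stated rule makes a pending arbitration a tolling event.
The other events in the timeline have no effect on the limitation period under the stated rules.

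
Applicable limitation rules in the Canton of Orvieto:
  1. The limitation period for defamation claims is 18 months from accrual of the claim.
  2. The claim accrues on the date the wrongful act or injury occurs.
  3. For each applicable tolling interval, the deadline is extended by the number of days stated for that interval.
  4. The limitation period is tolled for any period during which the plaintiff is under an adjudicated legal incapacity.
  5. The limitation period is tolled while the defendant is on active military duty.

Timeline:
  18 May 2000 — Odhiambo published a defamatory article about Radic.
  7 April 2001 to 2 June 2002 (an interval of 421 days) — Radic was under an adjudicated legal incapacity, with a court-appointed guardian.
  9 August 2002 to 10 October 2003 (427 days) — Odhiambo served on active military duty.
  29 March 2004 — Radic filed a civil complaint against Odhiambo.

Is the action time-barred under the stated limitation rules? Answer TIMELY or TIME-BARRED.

TIME-BARRED

The claim accrued on 18 May 2000, the date of the act.
Adding the 18 months base period to 18 May 2000 gives a deadline of 18 November 2001, before any tolling.
Because the plaintiff's legal incapacity ran from 7 April 2001 to 2 June 2002, the deadline is extended by 421 days to 13 January 2003.
The defendant's active military service from 9 August 2002 to 10 October 2003 tolled the period for 427 days, extending the deadline to 15 March 2004.
Filing on 29 March 2004 missed the 15 March 2004 deadline — the action is time-barred.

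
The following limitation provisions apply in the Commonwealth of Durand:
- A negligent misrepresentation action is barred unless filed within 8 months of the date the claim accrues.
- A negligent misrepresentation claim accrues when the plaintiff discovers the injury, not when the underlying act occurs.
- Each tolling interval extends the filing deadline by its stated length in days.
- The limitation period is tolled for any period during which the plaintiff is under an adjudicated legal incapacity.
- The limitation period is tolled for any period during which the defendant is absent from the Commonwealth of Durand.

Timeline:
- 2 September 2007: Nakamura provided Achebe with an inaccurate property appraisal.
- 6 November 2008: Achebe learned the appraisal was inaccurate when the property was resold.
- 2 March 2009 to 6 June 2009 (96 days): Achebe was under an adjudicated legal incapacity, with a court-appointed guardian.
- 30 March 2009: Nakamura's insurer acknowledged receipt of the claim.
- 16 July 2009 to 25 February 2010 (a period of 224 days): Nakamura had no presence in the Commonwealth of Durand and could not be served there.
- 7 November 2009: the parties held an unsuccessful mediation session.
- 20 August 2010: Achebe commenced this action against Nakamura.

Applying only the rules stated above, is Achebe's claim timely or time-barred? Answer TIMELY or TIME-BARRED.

TIME-BARRED

The claim did not accrue until Achebe discovered the injury on 6 November 2008; the 2 September 2007 act date does not start the clock under the stated rule.
The untolled deadline — 8 months after 6 November 2008 — is 6 July 2009.
Because the plaintiff's legal incapacity ran from 2 March 2009 to 6 June 2009, the deadline is extended by 96 days to 10 October 2009.
The defendant's absence from the jurisdiction from 16 July 2009 to 25 February 2010 tolled the period for 224 days, extending the deadline to 22 May 2010.
None of the other events listed affects the running of the period under the stated rules.
Achebe filed on 20 August 2010, after the 22 May 2010 deadline, so the action is time-barred.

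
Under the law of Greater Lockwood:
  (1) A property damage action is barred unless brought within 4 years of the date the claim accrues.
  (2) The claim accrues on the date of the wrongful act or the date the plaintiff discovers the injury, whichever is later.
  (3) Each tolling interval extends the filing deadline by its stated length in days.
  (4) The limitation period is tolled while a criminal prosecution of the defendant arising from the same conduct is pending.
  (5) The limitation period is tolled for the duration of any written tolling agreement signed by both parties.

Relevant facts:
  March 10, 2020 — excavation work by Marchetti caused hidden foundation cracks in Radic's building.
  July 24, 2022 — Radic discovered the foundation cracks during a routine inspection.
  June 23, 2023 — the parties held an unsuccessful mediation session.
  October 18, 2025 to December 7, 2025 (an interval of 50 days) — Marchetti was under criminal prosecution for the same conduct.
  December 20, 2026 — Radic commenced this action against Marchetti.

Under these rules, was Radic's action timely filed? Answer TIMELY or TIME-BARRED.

TIME-BARRED

The claim accrued on July 24, 2022 — the later of the March 10, 2020 act and the July 24, 2022 discovery.
Adding the 4 years base period to July 24, 2022 gives a deadline of July 24, 2026, before any tolling.
Because the pending criminal prosecution ran from October 18, 2025 to December 7, 2025, the deadline is extended by 50 days to September 12, 2026.
None of the other events listed affects the running of the period under the stated rules.
Radic filed on December 20, 2026, after the September 12, 2026 deadline, so the action is time-barred.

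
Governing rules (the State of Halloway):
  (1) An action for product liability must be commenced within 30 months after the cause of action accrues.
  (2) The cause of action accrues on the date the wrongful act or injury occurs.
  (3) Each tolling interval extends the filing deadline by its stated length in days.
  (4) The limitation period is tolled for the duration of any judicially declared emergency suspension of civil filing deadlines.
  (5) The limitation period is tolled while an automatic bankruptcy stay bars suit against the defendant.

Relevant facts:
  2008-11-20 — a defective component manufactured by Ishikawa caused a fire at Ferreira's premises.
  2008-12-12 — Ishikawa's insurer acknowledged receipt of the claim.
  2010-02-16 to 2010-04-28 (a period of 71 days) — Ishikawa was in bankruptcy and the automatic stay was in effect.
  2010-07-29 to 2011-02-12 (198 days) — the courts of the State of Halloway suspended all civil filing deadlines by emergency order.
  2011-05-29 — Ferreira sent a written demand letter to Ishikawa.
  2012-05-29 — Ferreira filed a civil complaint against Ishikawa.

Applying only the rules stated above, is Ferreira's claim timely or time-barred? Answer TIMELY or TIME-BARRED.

The limitation period began to run on 2008-11-20.
30 months from 2008-11-20 is 2011-05-20.
The period was tolled for 71 days by the automatic bankruptcy stay (2010-02-16 to 2010-04-28), pushing the deadline to 2011-07-30.
Because the emergency suspension of filing deadlines ran from 2010-07-29 to 2011-02-12, the deadline is extended by 198 days to 2012-02-13.
The other events in the timeline have no effect on the limitation period under the stated rules.
Ferreira filed on 2012-05-29, after the 2012-02-13 deadline, so the action is time-barred.

TIME-BARRED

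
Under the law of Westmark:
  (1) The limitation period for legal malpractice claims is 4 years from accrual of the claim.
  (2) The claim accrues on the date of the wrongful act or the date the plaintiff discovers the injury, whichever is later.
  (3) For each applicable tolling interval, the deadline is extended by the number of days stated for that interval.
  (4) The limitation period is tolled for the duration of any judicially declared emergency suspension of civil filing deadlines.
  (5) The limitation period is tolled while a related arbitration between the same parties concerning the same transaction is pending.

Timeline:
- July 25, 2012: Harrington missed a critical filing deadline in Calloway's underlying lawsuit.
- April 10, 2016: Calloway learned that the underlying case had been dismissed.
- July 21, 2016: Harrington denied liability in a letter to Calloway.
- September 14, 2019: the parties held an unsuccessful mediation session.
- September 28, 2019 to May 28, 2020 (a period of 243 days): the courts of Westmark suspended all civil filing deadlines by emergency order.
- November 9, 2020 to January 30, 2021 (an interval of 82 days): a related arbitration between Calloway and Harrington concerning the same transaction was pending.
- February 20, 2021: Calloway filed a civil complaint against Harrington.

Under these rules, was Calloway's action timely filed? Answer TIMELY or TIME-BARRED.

TIMELY

Because discovery on April 10, 2016 post-dates the July 25, 2012 act, accrual under the later-of rule falls on April 10, 2016.
The untolled deadline — 4 years after April 10, 2016 — is April 10, 2020.
The period was tolled for 243 days by the emergency suspension of filing deadlines (September 28, 2019 to May 28, 2020), pushing the deadline to December 9, 2020.
The pending related arbitration from November 9, 2020 to January 30, 2021 tolled the period for 82 days, extending the deadline to March 1, 2021.
None of the other events listed affects the running of the period under the stated rules.
Filing on February 20, 2021 beat the March 1, 2021 deadline — the action is timely.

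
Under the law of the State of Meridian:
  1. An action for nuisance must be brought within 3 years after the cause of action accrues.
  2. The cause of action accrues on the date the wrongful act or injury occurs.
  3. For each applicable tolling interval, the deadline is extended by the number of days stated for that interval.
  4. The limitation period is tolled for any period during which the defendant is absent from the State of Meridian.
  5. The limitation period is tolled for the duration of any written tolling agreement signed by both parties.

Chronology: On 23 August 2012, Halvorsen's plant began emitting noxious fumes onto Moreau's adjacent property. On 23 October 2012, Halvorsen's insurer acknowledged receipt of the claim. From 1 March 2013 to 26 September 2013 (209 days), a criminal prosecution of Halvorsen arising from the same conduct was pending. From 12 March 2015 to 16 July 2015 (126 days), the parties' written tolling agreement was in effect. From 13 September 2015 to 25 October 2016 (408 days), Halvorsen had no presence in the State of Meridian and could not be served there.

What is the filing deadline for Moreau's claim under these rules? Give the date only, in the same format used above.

7 February 2017

The limitation period began to run on 23 August 2012.
3 years from 23 August 2012 is 23 August 2015.
Because the written tolling agreement ran from 12 March 2015 to 16 July 2015, the deadline is extended by 126 days to 27 December 2015.
Because the defendant's absence from the jurisdiction ran from 13 September 2015 to 25 October 2016, the deadline is extended by 408 days to 7 February 2017.
Although a criminal prosecution ran from 1 March 2013 to 26 September 2013, the stated rules do not make that a tolling event, so it is disregarded.
The other events in the timeline have no effect on the limitation period under the stated rules.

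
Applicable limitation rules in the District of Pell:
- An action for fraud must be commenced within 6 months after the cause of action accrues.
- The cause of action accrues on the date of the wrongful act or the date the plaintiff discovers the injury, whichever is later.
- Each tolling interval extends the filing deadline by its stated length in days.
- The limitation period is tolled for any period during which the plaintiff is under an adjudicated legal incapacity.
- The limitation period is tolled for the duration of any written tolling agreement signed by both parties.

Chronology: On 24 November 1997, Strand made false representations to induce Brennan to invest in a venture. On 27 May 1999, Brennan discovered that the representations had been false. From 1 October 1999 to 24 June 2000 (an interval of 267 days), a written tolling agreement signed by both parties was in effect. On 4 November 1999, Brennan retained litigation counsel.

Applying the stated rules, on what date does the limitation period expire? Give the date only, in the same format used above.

Taking the later of the act (24 November 1997) and discovery (27 May 1999), the claim accrued on 27 May 1999.
The untolled deadline — 6 months after 27 May 1999 — is 27 November 1999.
The written tolling agreement from 1 October 1999 to 24 June 2000 tolled the period for 267 days, extending the deadline to 20 August 2000.
Nothing else in the chronology tolls or restarts the period.

20 August 2000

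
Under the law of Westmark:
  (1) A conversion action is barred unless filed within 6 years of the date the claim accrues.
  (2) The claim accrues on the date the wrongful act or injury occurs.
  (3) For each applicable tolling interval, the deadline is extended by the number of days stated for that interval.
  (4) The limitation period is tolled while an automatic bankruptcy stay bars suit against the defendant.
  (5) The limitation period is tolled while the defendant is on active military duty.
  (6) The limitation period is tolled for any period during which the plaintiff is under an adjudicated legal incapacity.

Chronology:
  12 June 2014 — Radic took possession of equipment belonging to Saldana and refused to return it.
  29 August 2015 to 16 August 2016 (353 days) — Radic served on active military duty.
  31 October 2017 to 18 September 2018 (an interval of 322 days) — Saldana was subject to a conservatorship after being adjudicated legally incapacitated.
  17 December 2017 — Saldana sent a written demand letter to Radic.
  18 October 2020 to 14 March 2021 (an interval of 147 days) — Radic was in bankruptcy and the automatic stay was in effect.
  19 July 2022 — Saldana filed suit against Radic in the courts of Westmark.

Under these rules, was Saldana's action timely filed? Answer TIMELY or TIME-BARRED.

The claim accrued on 12 June 2014, when the wrongful act occurred.
Adding the 6 years base period to 12 June 2014 gives a deadline of 12 June 2020, before any tolling.
The period was tolled for 353 days by the defendant's active military service (29 August 2015 to 16 August 2016), pushing the deadline to 31 May 2021.
Because the plaintiff's legal incapacity ran from 31 October 2017 to 18 September 2018, the deadline is extended by 322 days to 18 April 2022.
The automatic bankruptcy stay from 18 October 2020 to 14 March 2021 tolled the period for 147 days, extending the deadline to 12 September 2022.
None of the other events listed affects the running of the period under the stated rules.
The 19 July 2022 filing precedes the 12 September 2022 deadline; the claim is timely.

TIMELY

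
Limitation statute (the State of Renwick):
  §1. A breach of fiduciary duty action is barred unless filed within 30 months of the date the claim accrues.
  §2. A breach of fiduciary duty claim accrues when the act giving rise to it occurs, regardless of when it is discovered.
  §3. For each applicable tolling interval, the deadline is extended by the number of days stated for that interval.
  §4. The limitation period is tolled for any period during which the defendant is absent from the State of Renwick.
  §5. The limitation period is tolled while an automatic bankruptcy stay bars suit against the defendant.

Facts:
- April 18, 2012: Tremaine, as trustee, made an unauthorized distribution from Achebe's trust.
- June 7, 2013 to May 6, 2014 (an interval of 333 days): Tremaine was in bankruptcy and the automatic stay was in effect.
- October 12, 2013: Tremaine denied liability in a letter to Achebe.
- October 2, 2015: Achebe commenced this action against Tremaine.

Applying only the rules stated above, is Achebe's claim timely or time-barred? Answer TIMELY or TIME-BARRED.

The limitation period began to run on April 18, 2012.
30 months from April 18, 2012 is October 18, 2014.
The period was tolled for 333 days by the automatic bankruptcy stay (June 7, 2013 to May 6, 2014), pushing the deadline to September 16, 2015.
The other events in the timeline have no effect on the limitation period under the stated rules.
Filing on October 2, 2015 missed the September 16, 2015 deadline — the action is time-barred.

TIME-BARRED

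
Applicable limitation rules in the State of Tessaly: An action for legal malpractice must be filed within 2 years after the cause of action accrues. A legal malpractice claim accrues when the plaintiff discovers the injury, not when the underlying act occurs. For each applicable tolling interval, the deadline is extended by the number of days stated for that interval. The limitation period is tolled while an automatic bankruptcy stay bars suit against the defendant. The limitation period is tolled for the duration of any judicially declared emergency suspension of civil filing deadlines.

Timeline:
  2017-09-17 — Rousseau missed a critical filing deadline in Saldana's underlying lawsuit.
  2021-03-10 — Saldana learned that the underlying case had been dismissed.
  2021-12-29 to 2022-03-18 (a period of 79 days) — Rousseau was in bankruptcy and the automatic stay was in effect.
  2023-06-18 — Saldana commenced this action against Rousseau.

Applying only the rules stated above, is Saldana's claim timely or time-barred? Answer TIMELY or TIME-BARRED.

TIME-BARRED

The claim did not accrue until Saldana discovered the injury on 2021-03-10; the 2017-09-17 act date does not start the clock under the stated rule.
Adding the 2 years base period to 2021-03-10 gives a deadline of 2023-03-10, before any tolling.
Because the automatic bankruptcy stay ran from 2021-12-29 to 2022-03-18, the deadline is extended by 79 days to 2023-05-28.
The 2023-06-18 filing falls after the 2023-05-28 deadline; the claim is time-barred.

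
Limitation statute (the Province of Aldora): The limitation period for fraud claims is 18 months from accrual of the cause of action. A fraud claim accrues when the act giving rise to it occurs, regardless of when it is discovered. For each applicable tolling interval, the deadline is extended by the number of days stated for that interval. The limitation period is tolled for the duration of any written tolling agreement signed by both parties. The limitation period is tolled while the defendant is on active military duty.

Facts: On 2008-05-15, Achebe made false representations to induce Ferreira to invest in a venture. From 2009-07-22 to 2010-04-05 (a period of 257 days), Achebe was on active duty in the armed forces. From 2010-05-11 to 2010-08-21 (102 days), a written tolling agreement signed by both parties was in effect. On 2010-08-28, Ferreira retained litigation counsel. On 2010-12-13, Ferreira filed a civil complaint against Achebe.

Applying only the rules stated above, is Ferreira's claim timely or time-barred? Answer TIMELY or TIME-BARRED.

TIME-BARRED

The claim accrued on 2008-05-15, when the wrongful act occurred.
The untolled deadline — 18 months after 2008-05-15 — is 2009-11-15.
The period was tolled for 257 days by the defendant's active military service (2009-07-22 to 2010-04-05), pushing the deadline to 2010-07-30.
The written tolling agreement from 2010-05-11 to 2010-08-21 tolled the period for 102 days, extending the deadline to 2010-11-09.
The other events in the timeline have no effect on the limitation period under the stated rules.
Filing on 2010-12-13 missed the 2010-11-09 deadline — the action is time-barred.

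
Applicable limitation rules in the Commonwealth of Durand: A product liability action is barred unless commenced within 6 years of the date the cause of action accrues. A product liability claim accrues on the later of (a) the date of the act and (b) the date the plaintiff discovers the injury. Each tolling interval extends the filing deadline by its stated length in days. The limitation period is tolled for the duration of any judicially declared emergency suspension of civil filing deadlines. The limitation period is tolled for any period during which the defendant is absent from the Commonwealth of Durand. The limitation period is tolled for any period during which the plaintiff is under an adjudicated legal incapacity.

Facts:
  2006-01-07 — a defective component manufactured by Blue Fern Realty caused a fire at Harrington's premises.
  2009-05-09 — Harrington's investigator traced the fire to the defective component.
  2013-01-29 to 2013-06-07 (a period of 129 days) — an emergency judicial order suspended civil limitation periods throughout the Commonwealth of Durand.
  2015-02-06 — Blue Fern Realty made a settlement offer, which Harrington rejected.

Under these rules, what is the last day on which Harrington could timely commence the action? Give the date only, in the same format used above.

2015-09-15

Because discovery on 2009-05-09 post-dates the 2006-01-07 act, accrual under the later-of rule falls on 2009-05-09.
6 years from 2009-05-09 is 2015-05-09.
The emergency suspension of filing deadlines from 2013-01-29 to 2013-06-07 tolled the period for 129 days, extending the deadline to 2015-09-15.
The other events in the timeline have no effect on the limitation period under the stated rules.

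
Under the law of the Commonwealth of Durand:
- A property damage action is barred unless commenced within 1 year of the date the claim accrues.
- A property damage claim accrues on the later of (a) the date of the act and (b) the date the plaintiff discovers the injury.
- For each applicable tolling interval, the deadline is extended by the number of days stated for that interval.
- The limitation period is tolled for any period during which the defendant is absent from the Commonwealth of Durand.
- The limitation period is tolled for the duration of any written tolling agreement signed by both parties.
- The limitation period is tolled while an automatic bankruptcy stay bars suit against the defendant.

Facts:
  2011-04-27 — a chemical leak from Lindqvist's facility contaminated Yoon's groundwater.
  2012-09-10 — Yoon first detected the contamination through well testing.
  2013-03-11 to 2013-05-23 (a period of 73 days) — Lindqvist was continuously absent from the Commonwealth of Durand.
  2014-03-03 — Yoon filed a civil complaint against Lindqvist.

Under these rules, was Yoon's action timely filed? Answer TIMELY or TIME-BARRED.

TIME-BARRED

The claim accrued on 2012-09-10 — the later of the 2011-04-27 act and the 2012-09-10 discovery.
Adding the 1 year base period to 2012-09-10 gives a deadline of 2013-09-10, before any tolling.
The defendant's absence from the jurisdiction from 2013-03-11 to 2013-05-23 tolled the period for 73 days, extending the deadline to 2013-11-22.
Yoon filed on 2014-03-03, after the 2013-11-22 deadline, so the action is time-barred.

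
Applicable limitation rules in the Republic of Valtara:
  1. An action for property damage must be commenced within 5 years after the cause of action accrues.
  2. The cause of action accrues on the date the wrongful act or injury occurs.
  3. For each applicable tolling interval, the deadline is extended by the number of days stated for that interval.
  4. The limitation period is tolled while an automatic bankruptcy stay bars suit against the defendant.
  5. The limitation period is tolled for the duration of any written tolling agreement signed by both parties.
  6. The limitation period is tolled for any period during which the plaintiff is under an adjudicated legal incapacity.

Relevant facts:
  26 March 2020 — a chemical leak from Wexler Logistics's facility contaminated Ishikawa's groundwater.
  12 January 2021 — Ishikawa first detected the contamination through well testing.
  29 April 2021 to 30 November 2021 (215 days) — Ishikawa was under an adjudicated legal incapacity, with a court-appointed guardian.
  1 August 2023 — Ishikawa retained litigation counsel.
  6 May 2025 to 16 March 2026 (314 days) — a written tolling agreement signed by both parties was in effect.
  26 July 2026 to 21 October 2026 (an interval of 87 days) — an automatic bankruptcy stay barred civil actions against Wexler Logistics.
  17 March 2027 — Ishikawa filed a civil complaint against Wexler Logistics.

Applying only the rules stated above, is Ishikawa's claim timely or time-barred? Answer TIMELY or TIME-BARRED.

The claim accrued on 26 March 2020, when the wrongful act occurred; under the stated occurrence rule the 12 January 2021 discovery does not delay accrual.
Adding the 5 years base period to 26 March 2020 gives a deadline of 26 March 2025, before any tolling.
The period was tolled for 215 days by the plaintiff's legal incapacity (29 April 2021 to 30 November 2021), pushing the deadline to 27 October 2025.
Because the written tolling agreement ran from 6 May 2025 to 16 March 2026, the deadline is extended by 314 days to 6 September 2026.
The period was tolled for 87 days by the automatic bankruptcy stay (26 July 2026 to 21 October 2026), pushing the deadline to 2 December 2026.
Nothing else in the chronology tolls or restarts the period.
Ishikawa filed on 17 March 2027, after the 2 December 2026 deadline, so the action is time-barred.

TIME-BARRED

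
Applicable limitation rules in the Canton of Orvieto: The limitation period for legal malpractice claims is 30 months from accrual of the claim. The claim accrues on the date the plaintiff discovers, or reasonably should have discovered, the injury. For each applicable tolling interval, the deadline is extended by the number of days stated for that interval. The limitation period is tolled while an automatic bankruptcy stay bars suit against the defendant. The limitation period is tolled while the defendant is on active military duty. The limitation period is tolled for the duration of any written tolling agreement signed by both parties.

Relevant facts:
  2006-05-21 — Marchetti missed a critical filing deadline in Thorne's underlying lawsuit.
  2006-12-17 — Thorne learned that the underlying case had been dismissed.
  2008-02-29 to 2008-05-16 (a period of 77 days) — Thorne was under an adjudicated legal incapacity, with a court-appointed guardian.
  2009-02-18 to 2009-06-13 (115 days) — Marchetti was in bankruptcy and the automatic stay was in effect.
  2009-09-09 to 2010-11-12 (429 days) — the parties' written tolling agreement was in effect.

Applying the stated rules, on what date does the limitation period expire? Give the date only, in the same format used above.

2010-12-13

The claim did not accrue until Thorne discovered the injury on 2006-12-17; the 2006-05-21 act date does not start the clock under the stated rule.
Adding the 30 months base period to 2006-12-17 gives a deadline of 2009-06-17, before any tolling.
The period was tolled for 115 days by the automatic bankruptcy stay (2009-02-18 to 2009-06-13), pushing the deadline to 2009-10-10.
The written tolling agreement from 2009-09-09 to 2010-11-12 tolled the period for 429 days, extending the deadline to 2010-12-13.
The plaintiff's legal incapacity from 2008-02-29 to 2008-05-16 does not toll the period, because no stated rule makes the plaintiff's incapacity a tolling event.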